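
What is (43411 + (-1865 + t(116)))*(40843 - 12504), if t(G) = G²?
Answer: 1558701678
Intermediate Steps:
(43411 + (-1865 + t(116)))*(40843 - 12504) = (43411 + (-1865 + 116²))*(40843 - 12504) = (43411 + (-1865 + 13456))*28339 = (43411 + 11591)*28339 = 55002*28339 = 1558701678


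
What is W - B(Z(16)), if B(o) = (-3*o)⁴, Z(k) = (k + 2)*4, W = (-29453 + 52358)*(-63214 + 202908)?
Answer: 1022908734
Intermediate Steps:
W = 3199691070 (W = 22905*139694 = 3199691070)
Z(k) = 8 + 4*k (Z(k) = (2 + k)*4 = 8 + 4*k)
B(o) = 81*o⁴
W - B(Z(16)) = 3199691070 - 81*(8 + 4*16)⁴ = 3199691070 - 81*(8 + 64)⁴ = 3199691070 - 81*72⁴ = 3199691070 - 81*26873856 = 3199691070 - 1*2176782336 = 3199691070 - 2176782336 = 1022908734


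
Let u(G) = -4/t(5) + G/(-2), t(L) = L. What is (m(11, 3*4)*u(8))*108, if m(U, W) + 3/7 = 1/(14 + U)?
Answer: 176256/875 ≈ 201.44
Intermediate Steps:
m(U, W) = -3/7 + 1/(14 + U)
u(G) = -⅘ - G/2 (u(G) = -4/5 + G/(-2) = -4*⅕ + G*(-½) = -⅘ - G/2)
(m(11, 3*4)*u(8))*108 = (((-35 - 3*11)/(7*(14 + 11)))*(-⅘ - ½*8))*108 = (((⅐)*(-35 - 33)/25)*(-⅘ - 4))*108 = (((⅐)*(1/25)*(-68))*(-24/5))*108 = -68/175*(-24/5)*108 = (1632/875)*108 = 176256/875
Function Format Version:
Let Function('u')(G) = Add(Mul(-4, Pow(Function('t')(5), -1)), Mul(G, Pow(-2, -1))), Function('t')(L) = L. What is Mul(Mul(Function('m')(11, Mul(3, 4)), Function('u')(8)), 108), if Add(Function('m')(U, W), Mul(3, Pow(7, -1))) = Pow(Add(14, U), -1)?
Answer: Rational(176256, 875) ≈ 201.44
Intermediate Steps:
Function('m')(U, W) = Add(Rational(-3, 7), Pow(Add(14, U), -1))
Function('u')(G) = Add(Rational(-4, 5), Mul(Rational(-1, 2), G)) (Function('u')(G) = Add(Mul(-4, Pow(5, -1)), Mul(G, Pow(-2, -1))) = Add(Mul(-4, Rational(1, 5)), Mul(G, Rational(-1, 2))) = Add(Rational(-4, 5), Mul(Rational(-1, 2), G)))
Mul(Mul(Function('m')(11, Mul(3, 4)), Function('u')(8)), 108) = Mul(Mul(Mul(Rational(1, 7), Pow(Add(14, 11), -1), Add(-35, Mul(-3, 11))), Add(Rational(-4, 5), Mul(Rational(-1, 2), 8))), 108) = Mul(Mul(Mul(Rational(1, 7), Pow(25, -1), Add(-35, -33)), Add(Rational(-4, 5), -4)), 108) = Mul(Mul(Mul(Rational(1, 7), Rational(1, 25), -68), Rational(-24, 5)), 108) = Mul(Mul(Rational(-68, 175), Rational(-24, 5)), 108) = Mul(Rational(1632, 875), 108) = Rational(176256, 875)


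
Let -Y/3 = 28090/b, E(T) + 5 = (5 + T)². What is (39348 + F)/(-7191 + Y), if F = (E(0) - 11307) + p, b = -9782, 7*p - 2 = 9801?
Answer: -12300865/2998821 ≈ -4.1019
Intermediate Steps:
p = 9803/7 (p = 2/7 + (⅐)*9801 = 2/7 + 9801/7 = 9803/7 ≈ 1400.4)
E(T) = -5 + (5 + T)²
F = -69206/7 (F = ((-5 + (5 + 0)²) - 11307) + 9803/7 = ((-5 + 5²) - 11307) + 9803/7 = ((-5 + 25) - 11307) + 9803/7 = (20 - 11307) + 9803/7 = -11287 + 9803/7 = -69206/7 ≈ -9886.6)
Y = 42135/4891 (Y = -84270/(-9782) = -84270*(-1)/9782 = -3*(-14045/4891) = 42135/4891 ≈ 8.6148)
(39348 + F)/(-7191 + Y) = (39348 - 69206/7)/(-7191 + 42135/4891) = 206230/(7*(-35129046/4891)) = (206230/7)*(-4891/35129046) = -12300865/2998821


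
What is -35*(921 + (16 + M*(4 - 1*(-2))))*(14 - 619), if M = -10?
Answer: 18570475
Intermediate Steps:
-35*(921 + (16 + M*(4 - 1*(-2))))*(14 - 619) = -35*(921 + (16 - 10*(4 - 1*(-2))))*(14 - 619) = -35*(921 + (16 - 10*(4 + 2)))*(-605) = -35*(921 + (16 - 10*6))*(-605) = -35*(921 + (16 - 60))*(-605) = -35*(921 - 44)*(-605) = -30695*(-605) = -35*(-530585) = 18570475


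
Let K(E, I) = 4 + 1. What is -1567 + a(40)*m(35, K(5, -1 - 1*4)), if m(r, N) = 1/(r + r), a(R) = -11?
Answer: -109701/70 ≈ -1567.2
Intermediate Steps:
K(E, I) = 5
m(r, N) = 1/(2*r)
-1567 + a(40)*m(35, K(5, -1 - 1*4)) = -1567 - 11/(2*35) = -1567 - 11*1/70 = -1567 - 11/70 = -109701/70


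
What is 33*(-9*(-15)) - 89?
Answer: 4366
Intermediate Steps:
33*(-9*(-15)) - 89 = 33*135 - 89 = 4455 - 89 = 4366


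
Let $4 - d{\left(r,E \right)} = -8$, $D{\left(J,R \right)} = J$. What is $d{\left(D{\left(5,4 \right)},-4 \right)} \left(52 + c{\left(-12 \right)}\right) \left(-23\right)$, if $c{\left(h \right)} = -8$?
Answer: $-12144$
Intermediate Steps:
$d{\left(r,E \right)} = 12$ ($d{\left(r,E \right)} = 4 - -8 = 4 + 8 = 12$)
$d{\left(D{\left(5,4 \right)},-4 \right)} \left(52 + c{\left(-12 \right)}\right) \left(-23\right) = 12 \left(52 - 8\right) \left(-23\right) = 12 \cdot 44 \left(-23\right) = 528 \left(-23\right) = -12144$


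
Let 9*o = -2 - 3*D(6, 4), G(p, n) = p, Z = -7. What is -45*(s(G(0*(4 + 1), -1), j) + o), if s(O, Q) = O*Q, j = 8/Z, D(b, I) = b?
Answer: 100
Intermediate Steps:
o = -20/9 (o = (-2 - 3*6)/9 = (-2 - 18)/9 = (1/9)*(-20) = -20/9 ≈ -2.2222)
j = -8/7 (j = 8/(-7) = 8*(-1/7) = -8/7 ≈ -1.1429)
-45*(s(G(0*(4 + 1), -1), j) + o) = -45*((0*(4 + 1))*(-8/7) - 20/9) = -45*((0*5)*(-8/7) - 20/9) = -45*(0*(-8/7) - 20/9) = -45*(0 - 20/9) = -45*(-20/9) = 100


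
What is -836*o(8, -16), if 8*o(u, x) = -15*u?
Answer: 12540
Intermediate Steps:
o(u, x) = -15*u/8 (o(u, x) = (-15*u)/8 = -15*u/8)
-836*o(8, -16) = -(-3135)*8/2 = -836*(-15) = 12540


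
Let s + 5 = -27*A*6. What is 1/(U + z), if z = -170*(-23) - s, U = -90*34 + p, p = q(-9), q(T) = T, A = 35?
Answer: 1/6516 ≈ 0.00015347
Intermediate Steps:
s = -5675 (s = -5 - 27*35*6 = -5 - 945*6 = -5 - 5670 = -5675)
p = -9
U = -3069 (U = -90*34 - 9 = -3060 - 9 = -3069)
z = 9585 (z = -170*(-23) - 1*(-5675) = 3910 + 5675 = 9585)
1/(U + z) = 1/(-3069 + 9585) = 1/6516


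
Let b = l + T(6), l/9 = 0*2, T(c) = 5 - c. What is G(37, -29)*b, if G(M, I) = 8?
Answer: -8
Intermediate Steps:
l = 0 (l = 9*(0*2) = 9*0 = 0)
b = -1 (b = 0 + (5 - 1*6) = 0 + (5 - 6) = 0 - 1 = -1)
G(37, -29)*b = 8*(-1) = -8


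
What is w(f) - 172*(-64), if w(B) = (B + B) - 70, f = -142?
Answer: 10654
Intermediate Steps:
w(B) = -70 + 2*B (w(B) = 2*B - 70 = -70 + 2*B)
w(f) - 172*(-64) = (-70 + 2*(-142)) - 172*(-64) = (-70 - 284) - 1*(-11008) = -354 + 11008 = 10654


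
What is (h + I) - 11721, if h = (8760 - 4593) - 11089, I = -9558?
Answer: -28201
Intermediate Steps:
h = -6922 (h = 4167 - 11089 = -6922)
(h + I) - 11721 = (-6922 - 9558) - 11721 = -16480 - 11721 = -28201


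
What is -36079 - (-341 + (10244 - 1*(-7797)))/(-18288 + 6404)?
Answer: -107186284/2971 ≈ -36078.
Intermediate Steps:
-36079 - (-341 + (10244 - 1*(-7797)))/(-18288 + 6404) = -36079 - (-341 + (10244 + 7797))/(-11884) = -36079 - (-341 + 18041)*(-1)/11884 = -36079 - 17700*(-1)/11884 = -36079 - 1*(-4425/2971) = -36079 + 4425/2971 = -107186284/2971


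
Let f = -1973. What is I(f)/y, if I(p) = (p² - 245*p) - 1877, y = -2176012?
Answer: -4374237/2176012 ≈ -2.0102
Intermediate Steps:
I(p) = -1877 + p² - 245*p
I(f)/y = (-1877 + (-1973)² - 245*(-1973))/(-2176012) = (-1877 + 3892729 + 483385)*(-1/2176012) = 4374237*(-1/2176012) = -4374237/2176012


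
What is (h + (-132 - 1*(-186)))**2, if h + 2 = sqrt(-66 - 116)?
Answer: (52 + I*sqrt(182))**2 ≈ 2522.0 + 1403.0*I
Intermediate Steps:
h = -2 + I*sqrt(182) (h = -2 + sqrt(-66 - 116) = -2 + sqrt(-182) = -2 + I*sqrt(182) ≈ -2.0 + 13.491*I)
(h + (-132 - 1*(-186)))**2 = ((-2 + I*sqrt(182)) + (-132 - 1*(-186)))**2 = ((-2 + I*sqrt(182)) + (-132 + 186))**2 = ((-2 + I*sqrt(182)) + 54)**2 = (52 + I*sqrt(182))**2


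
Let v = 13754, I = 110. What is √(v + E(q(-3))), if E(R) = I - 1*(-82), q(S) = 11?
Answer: √13946 ≈ 118.09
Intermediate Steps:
E(R) = 192 (E(R) = 110 - 1*(-82) = 110 + 82 = 192)
√(v + E(q(-3))) = √(13754 + 192) = √13946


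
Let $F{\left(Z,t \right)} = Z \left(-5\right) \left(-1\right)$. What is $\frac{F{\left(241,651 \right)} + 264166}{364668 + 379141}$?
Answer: $\frac{265371}{743809} \approx 0.35677$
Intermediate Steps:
$F{\left(Z,t \right)} = 5 Z$ ($F{\left(Z,t \right)} = - 5 Z \left(-1\right) = 5 Z$)
$\frac{F{\left(241,651 \right)} + 264166}{364668 + 379141} = \frac{5 \cdot 241 + 264166}{364668 + 379141} = \frac{1205 + 264166}{743809} = 265371 \cdot \frac{1}{743809} = \frac{265371}{743809}$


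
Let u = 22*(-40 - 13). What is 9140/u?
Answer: -4570/583 ≈ -7.8388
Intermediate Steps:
u = -1166 (u = 22*(-53) = -1166)
9140/u = 9140/(-1166) = 9140*(-1/1166) = -4570/583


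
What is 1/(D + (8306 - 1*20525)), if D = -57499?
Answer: -1/69718 ≈ -1.4344e-5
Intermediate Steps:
1/(D + (8306 - 1*20525)) = 1/(-57499 + (8306 - 1*20525)) = 1/(-57499 + (8306 - 20525)) = 1/(-57499 - 12219) = 1/(-69718) = -1/69718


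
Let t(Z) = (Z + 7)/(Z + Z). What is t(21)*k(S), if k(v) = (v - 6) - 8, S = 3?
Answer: -22/3 ≈ -7.3333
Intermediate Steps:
t(Z) = (7 + Z)/(2*Z) (t(Z) = (7 + Z)/((2*Z)) = (7 + Z)*(1/(2*Z)) = (7 + Z)/(2*Z))
k(v) = -14 + v (k(v) = (-6 + v) - 8 = -14 + v)
t(21)*k(S) = ((1/2)*(7 + 21)/21)*(-14 + 3) = ((1/2)*(1/21)*28)*(-11) = (2/3)*(-11) = -22/3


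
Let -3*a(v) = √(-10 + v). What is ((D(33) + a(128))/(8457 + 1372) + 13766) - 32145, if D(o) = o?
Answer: -180647158/9829 - √118/29487 ≈ -18379.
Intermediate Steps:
a(v) = -√(-10 + v)/3
((D(33) + a(128))/(8457 + 1372) + 13766) - 32145 = ((33 - √(-10 + 128)/3)/(8457 + 1372) + 13766) - 32145 = ((33 - √118/3)/9829 + 13766) - 32145 = ((33 - √118/3)*(1/9829) + 13766) - 32145 = ((33/9829 - √118/29487) + 13766) - 32145 = (135306047/9829 - √118/29487) - 32145 = -180647158/9829 - √118/29487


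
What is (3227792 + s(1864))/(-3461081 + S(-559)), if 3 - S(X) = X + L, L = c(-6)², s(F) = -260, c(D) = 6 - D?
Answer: -3227532/3460663 ≈ -0.93263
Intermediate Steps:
L = 144 (L = (6 - 1*(-6))² = (6 + 6)² = 12² = 144)
S(X) = -141 - X (S(X) = 3 - (X + 144) = 3 - (144 + X) = 3 + (-144 - X) = -141 - X)
(3227792 + s(1864))/(-3461081 + S(-559)) = (3227792 - 260)/(-3461081 + (-141 - 1*(-559))) = 3227532/(-3461081 + (-141 + 559)) = 3227532/(-3461081 + 418) = 3227532/(-3460663) = 3227532*(-1/3460663) = -3227532/3460663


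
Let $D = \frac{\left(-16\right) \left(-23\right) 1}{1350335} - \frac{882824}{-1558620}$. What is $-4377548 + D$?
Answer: $- \frac{13161778866055202}{3006655911} \approx -4.3775 \cdot 10^{6}$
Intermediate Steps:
$D = \frac{1703831026}{3006655911}$ ($D = 368 \cdot 1 \cdot \frac{1}{1350335} - - \frac{220706}{389655} = 368 \cdot \frac{1}{1350335} + \frac{220706}{389655} = \frac{368}{1350335} + \frac{220706}{389655} = \frac{1703831026}{3006655911} \approx 0.56669$)
$-4377548 + D = -4377548 + \frac{1703831026}{3006655911} = - \frac{13161778866055202}{3006655911}$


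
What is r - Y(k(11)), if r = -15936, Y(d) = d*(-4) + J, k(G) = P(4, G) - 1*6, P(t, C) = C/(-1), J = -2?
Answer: -16002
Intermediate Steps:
P(t, C) = -C (P(t, C) = C*(-1) = -C)
k(G) = -6 - G (k(G) = -G - 1*6 = -G - 6 = -6 - G)
Y(d) = -2 - 4*d (Y(d) = d*(-4) - 2 = -4*d - 2 = -2 - 4*d)
r - Y(k(11)) = -15936 - (-2 - 4*(-6 - 1*11)) = -15936 - (-2 - 4*(-6 - 11)) = -15936 - (-2 - 4*(-17)) = -15936 - (-2 + 68) = -15936 - 1*66 = -15936 - 66 = -16002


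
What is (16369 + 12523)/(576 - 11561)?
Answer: -28892/10985 ≈ -2.6301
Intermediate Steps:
(16369 + 12523)/(576 - 11561) = 28892/(-10985) = 28892*(-1/10985) = -28892/10985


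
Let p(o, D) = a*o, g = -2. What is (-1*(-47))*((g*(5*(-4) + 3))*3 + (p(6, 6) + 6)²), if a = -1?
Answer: 4794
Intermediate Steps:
p(o, D) = -o
(-1*(-47))*((g*(5*(-4) + 3))*3 + (p(6, 6) + 6)²) = (-1*(-47))*(-2*(5*(-4) + 3)*3 + (-1*6 + 6)²) = 47*(-2*(-20 + 3)*3 + (-6 + 6)²) = 47*(-2*(-17)*3 + 0²) = 47*(34*3 + 0) = 47*(102 + 0) = 47*102 = 4794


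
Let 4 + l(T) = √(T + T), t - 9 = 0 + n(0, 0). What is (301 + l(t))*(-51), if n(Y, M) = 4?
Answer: -15147 - 51*√26 ≈ -15407.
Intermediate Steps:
t = 13 (t = 9 + (0 + 4) = 9 + 4 = 13)
l(T) = -4 + √2*√T (l(T) = -4 + √(T + T) = -4 + √(2*T) = -4 + √2*√T)
(301 + l(t))*(-51) = (301 + (-4 + √2*√13))*(-51) = (301 + (-4 + √26))*(-51) = (297 + √26)*(-51) = -15147 - 51*√26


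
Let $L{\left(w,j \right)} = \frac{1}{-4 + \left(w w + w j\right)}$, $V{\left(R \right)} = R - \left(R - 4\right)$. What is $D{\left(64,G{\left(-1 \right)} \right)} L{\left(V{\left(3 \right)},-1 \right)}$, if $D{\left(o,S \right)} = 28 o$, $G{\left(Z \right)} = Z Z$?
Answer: $224$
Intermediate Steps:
$G{\left(Z \right)} = Z^{2}$
$V{\left(R \right)} = 4$ ($V{\left(R \right)} = R - \left(R - 4\right) = R - \left(-4 + R\right) = 4$)
$L{\left(w,j \right)} = \frac{1}{-4 + w^{2} + j w}$ ($L{\left(w,j \right)} = \frac{1}{-4 + \left(w^{2} + j w\right)} = \frac{1}{-4 + w^{2} + j w}$)
$D{\left(64,G{\left(-1 \right)} \right)} L{\left(V{\left(3 \right)},-1 \right)} = \frac{28 \cdot 64}{-4 + 4^{2} - 4} = \frac{1792}{-4 + 16 - 4} = \frac{1792}{8} = 1792 \cdot \frac{1}{8} = 224$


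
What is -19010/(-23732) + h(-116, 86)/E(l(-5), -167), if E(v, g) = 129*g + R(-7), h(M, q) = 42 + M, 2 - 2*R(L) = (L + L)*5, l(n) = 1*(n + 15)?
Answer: 205302119/255202062 ≈ 0.80447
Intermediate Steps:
l(n) = 15 + n (l(n) = 1*(15 + n) = 15 + n)
R(L) = 1 - 5*L (R(L) = 1 - (L + L)*5/2 = 1 - 2*L*5/2 = 1 - 5*L)
E(v, g) = 36 + 129*g (E(v, g) = 129*g + (1 - 5*(-7)) = 129*g + (1 + 35) = 129*g + 36 = 36 + 129*g)
-19010/(-23732) + h(-116, 86)/E(l(-5), -167) = -19010/(-23732) + (42 - 116)/(36 + 129*(-167)) = -19010*(-1/23732) - 74/(36 - 21543) = 9505/11866 - 74/(-21507) = 9505/11866 - 74*(-1/21507) = 9505/11866 + 74/21507 = 205302119/255202062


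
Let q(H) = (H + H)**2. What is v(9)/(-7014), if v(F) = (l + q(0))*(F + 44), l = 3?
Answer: -53/2338 ≈ -0.022669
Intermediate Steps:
q(H) = 4*H**2 (q(H) = (2*H)**2 = 4*H**2)
v(F) = 132 + 3*F (v(F) = (3 + 4*0**2)*(F + 44) = (3 + 4*0)*(44 + F) = (3 + 0)*(44 + F) = 3*(44 + F) = 132 + 3*F)
v(9)/(-7014) = (132 + 3*9)/(-7014) = (132 + 27)*(-1/7014) = 159*(-1/7014) = -53/2338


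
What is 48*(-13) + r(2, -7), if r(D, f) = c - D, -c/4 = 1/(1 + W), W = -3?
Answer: -624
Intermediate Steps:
c = 2 (c = -4/(1 - 3) = -4/(-2) = -4*(-½) = 2)
r(D, f) = 2 - D
48*(-13) + r(2, -7) = 48*(-13) + (2 - 1*2) = -624 + (2 - 2) = -624 + 0 = -624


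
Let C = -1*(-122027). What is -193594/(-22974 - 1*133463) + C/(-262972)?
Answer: 31820263569/41138550764 ≈ 0.77349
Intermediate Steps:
C = 122027
-193594/(-22974 - 1*133463) + C/(-262972) = -193594/(-22974 - 1*133463) + 122027/(-262972) = -193594/(-22974 - 133463) + 122027*(-1/262972) = -193594/(-156437) - 122027/262972 = -193594*(-1/156437) - 122027/262972 = 193594/156437 - 122027/262972 = 31820263569/41138550764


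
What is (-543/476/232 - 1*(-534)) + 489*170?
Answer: 9239182305/110432 ≈ 83664.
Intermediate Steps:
(-543/476/232 - 1*(-534)) + 489*170 = (-543*1/476*(1/232) + 534) + 83130 = (-543/476*1/232 + 534) + 83130 = (-543/110432 + 534) + 83130 = 58970145/110432 + 83130 = 9239182305/110432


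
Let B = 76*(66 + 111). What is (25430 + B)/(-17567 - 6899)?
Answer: -19441/12233 ≈ -1.5892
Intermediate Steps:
B = 13452 (B = 76*177 = 13452)
(25430 + B)/(-17567 - 6899) = (25430 + 13452)/(-17567 - 6899) = 38882/(-24466) = 38882*(-1/24466) = -19441/12233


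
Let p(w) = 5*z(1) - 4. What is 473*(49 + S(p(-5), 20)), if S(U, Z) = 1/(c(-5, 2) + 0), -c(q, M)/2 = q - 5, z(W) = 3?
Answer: 464013/20 ≈ 23201.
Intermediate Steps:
c(q, M) = 10 - 2*q (c(q, M) = -2*(q - 5) = -2*(-5 + q) = 10 - 2*q)
p(w) = 11 (p(w) = 5*3 - 4 = 15 - 4 = 11)
S(U, Z) = 1/20 (S(U, Z) = 1/((10 - 2*(-5)) + 0) = 1/((10 + 10) + 0) = 1/(20 + 0) = 1/20)
473*(49 + S(p(-5), 20)) = 473*(49 + 1/20) = 473*(981/20) = 464013/20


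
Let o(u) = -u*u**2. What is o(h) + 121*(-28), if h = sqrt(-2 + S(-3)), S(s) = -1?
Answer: -3388 + 3*I*sqrt(3) ≈ -3388.0 + 5.1962*I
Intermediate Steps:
h = I*sqrt(3) (h = sqrt(-2 - 1) = sqrt(-3) = I*sqrt(3) ≈ 1.732*I)
o(u) = -u**3
o(h) + 121*(-28) = -(I*sqrt(3))**3 + 121*(-28) = -(-3)*I*sqrt(3) - 3388 = 3*I*sqrt(3) - 3388 = -3388 + 3*I*sqrt(3)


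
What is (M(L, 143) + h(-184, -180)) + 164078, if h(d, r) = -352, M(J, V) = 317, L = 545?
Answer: 164043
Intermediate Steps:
(M(L, 143) + h(-184, -180)) + 164078 = (317 - 352) + 164078 = -35 + 164078 = 164043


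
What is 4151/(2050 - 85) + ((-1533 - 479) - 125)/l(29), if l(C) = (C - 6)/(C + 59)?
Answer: -369434567/45195 ≈ -8174.2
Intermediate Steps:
l(C) = (-6 + C)/(59 + C)
4151/(2050 - 85) + ((-1533 - 479) - 125)/l(29) = 4151/(2050 - 85) + ((-1533 - 479) - 125)/(((-6 + 29)/(59 + 29))) = 4151/1965 + (-2012 - 125)/((23/88)) = 4151*(1/1965) - 2137/((1/88)*23) = 4151/1965 - 2137/23/88 = 4151/1965 - 2137*88/23 = 4151/1965 - 188056/23 = -369434567/45195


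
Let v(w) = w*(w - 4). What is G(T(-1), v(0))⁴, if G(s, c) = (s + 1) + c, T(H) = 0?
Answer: 1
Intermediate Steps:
v(w) = w*(-4 + w)
G(s, c) = 1 + c + s (G(s, c) = (1 + s) + c = 1 + c + s)
G(T(-1), v(0))⁴ = (1 + 0*(-4 + 0) + 0)⁴ = (1 + 0*(-4) + 0)⁴ = (1 + 0 + 0)⁴ = 1⁴ = 1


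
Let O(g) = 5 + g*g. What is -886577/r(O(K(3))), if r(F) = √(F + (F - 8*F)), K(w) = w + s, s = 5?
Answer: 886577*I*√46/138 ≈ 43573.0*I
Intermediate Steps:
K(w) = 5 + w (K(w) = w + 5 = 5 + w)
O(g) = 5 + g²
r(F) = √6*√(-F) (r(F) = √(F - 7*F) = √(-6*F) = √6*√(-F))
-886577/r(O(K(3))) = -886577*(-I*√6/(6*√(5 + (5 + 3)²))) = -886577*(-I*√6/(6*√(5 + 8²))) = -886577*(-I*√6/(6*√(5 + 64))) = -886577*(-I*√46/138) = -(-886577)*I*√46/138 = 886577*I*√46/138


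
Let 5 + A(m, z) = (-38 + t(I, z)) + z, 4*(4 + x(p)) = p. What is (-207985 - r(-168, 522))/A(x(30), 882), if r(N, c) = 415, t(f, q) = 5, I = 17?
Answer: -52100/211 ≈ -246.92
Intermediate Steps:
x(p) = -4 + p/4
A(m, z) = -38 + z (A(m, z) = -5 + ((-38 + 5) + z) = -5 + (-33 + z) = -38 + z)
(-207985 - r(-168, 522))/A(x(30), 882) = (-207985 - 1*415)/(-38 + 882) = (-207985 - 415)/844 = -208400*1/844 = -52100/211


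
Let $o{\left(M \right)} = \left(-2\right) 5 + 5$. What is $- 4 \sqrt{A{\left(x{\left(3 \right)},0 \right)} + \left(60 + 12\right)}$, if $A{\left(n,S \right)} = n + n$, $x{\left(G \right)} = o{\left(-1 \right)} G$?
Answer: $- 4 \sqrt{42} \approx -25.923$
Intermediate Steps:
$o{\left(M \right)} = -5$ ($o{\left(M \right)} = -10 + 5 = -5$)
$x{\left(G \right)} = - 5 G$
$A{\left(n,S \right)} = 2 n$
$- 4 \sqrt{A{\left(x{\left(3 \right)},0 \right)} + \left(60 + 12\right)} = - 4 \sqrt{2 \left(\left(-5\right) 3\right) + \left(60 + 12\right)} = - 4 \sqrt{2 \left(-15\right) + 72} = - 4 \sqrt{-30 + 72} = - 4 \sqrt{42}$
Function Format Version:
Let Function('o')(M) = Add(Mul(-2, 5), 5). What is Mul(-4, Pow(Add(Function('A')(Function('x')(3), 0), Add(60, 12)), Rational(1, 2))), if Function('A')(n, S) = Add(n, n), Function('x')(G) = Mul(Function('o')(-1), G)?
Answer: Mul(-4, Pow(42, Rational(1, 2))) ≈ -25.923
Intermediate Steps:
Function('o')(M) = -5 (Function('o')(M) = Add(-10, 5) = -5)
Function('x')(G) = Mul(-5, G)
Function('A')(n, S) = Mul(2, n)
Mul(-4, Pow(Add(Function('A')(Function('x')(3), 0), Add(60, 12)), Rational(1, 2))) = Mul(-4, Pow(Add(Mul(2, Mul(-5, 3)), Add(60, 12)), Rational(1, 2))) = Mul(-4, Pow(Add(Mul(2, -15), 72), Rational(1, 2))) = Mul(-4, Pow(Add(-30, 72), Rational(1, 2))) = Mul(-4, Pow(42, Rational(1, 2)))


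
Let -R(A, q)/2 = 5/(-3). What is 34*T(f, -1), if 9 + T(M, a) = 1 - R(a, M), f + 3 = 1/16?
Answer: -1156/3 ≈ -385.33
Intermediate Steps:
R(A, q) = 10/3 (R(A, q) = -10/(-3) = -10*(-1)/3 = -2*(-5/3) = 10/3)
f = -47/16 (f = -3 + 1/16 = -47/16 ≈ -2.9375)
T(M, a) = -34/3 (T(M, a) = -9 + (1 - 1*10/3) = -9 + (1 - 10/3) = -9 - 7/3 = -34/3)
34*T(f, -1) = 34*(-34/3) = -1156/3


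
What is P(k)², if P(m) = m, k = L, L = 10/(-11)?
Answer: 100/121 ≈ 0.82645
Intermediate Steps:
L = -10/11 (L = 10*(-1/11) = -10/11 ≈ -0.90909)
k = -10/11 ≈ -0.90909
P(k)² = (-10/11)² = 100/121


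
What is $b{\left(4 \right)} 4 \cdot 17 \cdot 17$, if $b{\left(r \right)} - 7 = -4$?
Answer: $3468$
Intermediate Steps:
$b{\left(r \right)} = 3$ ($b{\left(r \right)} = 7 - 4 = 3$)
$b{\left(4 \right)} 4 \cdot 17 \cdot 17 = 3 \cdot 4 \cdot 17 \cdot 17 = 3 \cdot 68 \cdot 17 = 3 \cdot 1156 = 3468$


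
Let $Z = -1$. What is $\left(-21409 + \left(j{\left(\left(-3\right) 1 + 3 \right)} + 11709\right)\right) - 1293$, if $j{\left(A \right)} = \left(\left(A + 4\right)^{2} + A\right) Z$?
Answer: $-11009$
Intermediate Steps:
$j{\left(A \right)} = - A - \left(4 + A\right)^{2}$ ($j{\left(A \right)} = \left(\left(A + 4\right)^{2} + A\right) \left(-1\right) = \left(\left(4 + A\right)^{2} + A\right) \left(-1\right) = \left(A + \left(4 + A\right)^{2}\right) \left(-1\right) = - A - \left(4 + A\right)^{2}$)
$\left(-21409 + \left(j{\left(\left(-3\right) 1 + 3 \right)} + 11709\right)\right) - 1293 = \left(-21409 + \left(\left(- (\left(-3\right) 1 + 3) - \left(4 + \left(\left(-3\right) 1 + 3\right)\right)^{2}\right) + 11709\right)\right) - 1293 = \left(-21409 + \left(\left(- (-3 + 3) - \left(4 + \left(-3 + 3\right)\right)^{2}\right) + 11709\right)\right) - 1293 = \left(-21409 + \left(\left(\left(-1\right) 0 - \left(4 + 0\right)^{2}\right) + 11709\right)\right) - 1293 = \left(-21409 + \left(\left(0 - 4^{2}\right) + 11709\right)\right) - 1293 = \left(-21409 + \left(\left(0 - 16\right) + 11709\right)\right) - 1293 = \left(-21409 + \left(-16 + 11709\right)\right) - 1293 = \left(-21409 + 11693\right) - 1293 = -9716 - 1293 = -11009$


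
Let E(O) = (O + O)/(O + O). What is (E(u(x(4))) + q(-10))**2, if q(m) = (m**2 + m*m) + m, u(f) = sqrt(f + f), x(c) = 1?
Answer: 36481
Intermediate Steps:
u(f) = sqrt(2)*sqrt(f) (u(f) = sqrt(2*f) = sqrt(2)*sqrt(f))
E(O) = 1 (E(O) = (2*O)/((2*O)) = (2*O)*(1/(2*O)) = 1)
q(m) = m + 2*m**2 (q(m) = (m**2 + m**2) + m = 2*m**2 + m = m + 2*m**2)
(E(u(x(4))) + q(-10))**2 = (1 - 10*(1 + 2*(-10)))**2 = (1 - 10*(1 - 20))**2 = (1 - 10*(-19))**2 = (1 + 190)**2 = 191**2 = 36481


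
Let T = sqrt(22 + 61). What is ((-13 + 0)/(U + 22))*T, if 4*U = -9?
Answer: -52*sqrt(83)/79 ≈ -5.9967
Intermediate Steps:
U = -9/4 (U = (1/4)*(-9) = -9/4 ≈ -2.2500)
T = sqrt(83) ≈ 9.1104
((-13 + 0)/(U + 22))*T = ((-13 + 0)/(-9/4 + 22))*sqrt(83) = (-13/79/4)*sqrt(83) = (-13*4/79)*sqrt(83) = -52*sqrt(83)/79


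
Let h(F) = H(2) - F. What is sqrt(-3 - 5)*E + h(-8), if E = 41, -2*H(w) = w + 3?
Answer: 11/2 + 82*I*sqrt(2) ≈ 5.5 + 115.97*I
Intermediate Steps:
H(w) = -3/2 - w/2 (H(w) = -(w + 3)/2 = -(3 + w)/2 = -3/2 - w/2)
h(F) = -5/2 - F (h(F) = (-3/2 - 1/2*2) - F = (-3/2 - 1) - F = -5/2 - F)
sqrt(-3 - 5)*E + h(-8) = sqrt(-3 - 5)*41 + (-5/2 - 1*(-8)) = sqrt(-8)*41 + (-5/2 + 8) = (2*I*sqrt(2))*41 + 11/2 = 82*I*sqrt(2) + 11/2 = 11/2 + 82*I*sqrt(2)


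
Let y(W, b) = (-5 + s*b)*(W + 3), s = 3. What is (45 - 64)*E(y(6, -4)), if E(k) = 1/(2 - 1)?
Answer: -19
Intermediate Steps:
y(W, b) = (-5 + 3*b)*(3 + W) (y(W, b) = (-5 + 3*b)*(W + 3) = (-5 + 3*b)*(3 + W))
E(k) = 1 (E(k) = 1/1 = 1)
(45 - 64)*E(y(6, -4)) = (45 - 64)*1 = -19*1 = -19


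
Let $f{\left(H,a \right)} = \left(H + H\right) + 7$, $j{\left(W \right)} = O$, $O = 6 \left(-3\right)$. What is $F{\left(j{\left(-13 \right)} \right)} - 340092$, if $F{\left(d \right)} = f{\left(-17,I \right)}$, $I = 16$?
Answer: $-340119$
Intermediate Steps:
$O = -18$
$j{\left(W \right)} = -18$
$f{\left(H,a \right)} = 7 + 2 H$ ($f{\left(H,a \right)} = 2 H + 7 = 7 + 2 H$)
$F{\left(d \right)} = -27$ ($F{\left(d \right)} = 7 + 2 \left(-17\right) = 7 - 34 = -27$)
$F{\left(j{\left(-13 \right)} \right)} - 340092 = -27 - 340092 = -340119$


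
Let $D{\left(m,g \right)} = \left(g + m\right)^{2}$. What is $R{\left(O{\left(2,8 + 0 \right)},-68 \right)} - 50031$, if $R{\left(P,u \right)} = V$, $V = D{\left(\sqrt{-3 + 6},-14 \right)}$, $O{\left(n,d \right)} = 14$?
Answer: $-50031 + \left(14 - \sqrt{3}\right)^{2} \approx -49881.0$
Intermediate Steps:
$V = \left(-14 + \sqrt{3}\right)^{2}$ ($V = \left(-14 + \sqrt{-3 + 6}\right)^{2} = \left(-14 + \sqrt{3}\right)^{2} \approx 150.5$)
$R{\left(P,u \right)} = \left(14 - \sqrt{3}\right)^{2}$
$R{\left(O{\left(2,8 + 0 \right)},-68 \right)} - 50031 = \left(14 - \sqrt{3}\right)^{2} - 50031 = -50031 + \left(14 - \sqrt{3}\right)^{2}$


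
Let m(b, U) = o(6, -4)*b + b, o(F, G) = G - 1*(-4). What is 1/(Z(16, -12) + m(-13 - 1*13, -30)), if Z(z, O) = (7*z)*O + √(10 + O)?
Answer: -685/938451 - I*√2/1876902 ≈ -0.00072993 - 7.5348e-7*I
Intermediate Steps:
o(F, G) = 4 + G (o(F, G) = G + 4 = 4 + G)
Z(z, O) = √(10 + O) + 7*O*z (Z(z, O) = 7*O*z + √(10 + O) = √(10 + O) + 7*O*z)
m(b, U) = b (m(b, U) = (4 - 4)*b + b = 0*b + b = 0 + b = b)
1/(Z(16, -12) + m(-13 - 1*13, -30)) = 1/((√(10 - 12) + 7*(-12)*16) + (-13 - 1*13)) = 1/((√(-2) - 1344) + (-13 - 13)) = 1/((I*√2 - 1344) - 26) = 1/((-1344 + I*√2) - 26) = 1/(-1370 + I*√2)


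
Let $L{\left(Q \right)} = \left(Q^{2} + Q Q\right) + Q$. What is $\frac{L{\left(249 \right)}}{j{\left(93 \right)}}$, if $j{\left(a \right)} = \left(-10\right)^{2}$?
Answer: $\frac{124251}{100} \approx 1242.5$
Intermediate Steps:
$j{\left(a \right)} = 100$
$L{\left(Q \right)} = Q + 2 Q^{2}$ ($L{\left(Q \right)} = \left(Q^{2} + Q^{2}\right) + Q = 2 Q^{2} + Q = Q + 2 Q^{2}$)
$\frac{L{\left(249 \right)}}{j{\left(93 \right)}} = \frac{249 \left(1 + 2 \cdot 249\right)}{100} = 249 \left(1 + 498\right) \frac{1}{100} = 249 \cdot 499 \cdot \frac{1}{100} = 124251 \cdot \frac{1}{100} = \frac{124251}{100}$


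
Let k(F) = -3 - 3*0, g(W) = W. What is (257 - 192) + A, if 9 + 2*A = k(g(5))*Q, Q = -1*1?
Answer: 62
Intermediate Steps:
Q = -1
k(F) = -3 (k(F) = -3 + 0 = -3)
A = -3 (A = -9/2 + (-3*(-1))/2 = -9/2 + (½)*3 = -9/2 + 3/2 = -3)
(257 - 192) + A = (257 - 192) - 3 = 65 - 3 = 62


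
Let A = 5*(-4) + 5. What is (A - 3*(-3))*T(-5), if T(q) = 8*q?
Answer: 240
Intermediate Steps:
A = -15 (A = -20 + 5 = -15)
(A - 3*(-3))*T(-5) = (-15 - 3*(-3))*(8*(-5)) = (-15 + 9)*(-40) = -6*(-40) = 240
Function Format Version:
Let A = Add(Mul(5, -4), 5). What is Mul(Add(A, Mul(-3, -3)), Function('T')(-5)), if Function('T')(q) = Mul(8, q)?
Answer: 240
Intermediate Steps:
A = -15 (A = Add(-20, 5) = -15)
Mul(Add(A, Mul(-3, -3)), Function('T')(-5)) = Mul(Add(-15, Mul(-3, -3)), Mul(8, -5)) = Mul(Add(-15, 9), -40) = Mul(-6, -40) = 240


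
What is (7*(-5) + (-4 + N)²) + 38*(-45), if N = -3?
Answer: -1696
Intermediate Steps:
(7*(-5) + (-4 + N)²) + 38*(-45) = (7*(-5) + (-4 - 3)²) + 38*(-45) = (-35 + (-7)²) - 1710 = (-35 + 49) - 1710 = 14 - 1710 = -1696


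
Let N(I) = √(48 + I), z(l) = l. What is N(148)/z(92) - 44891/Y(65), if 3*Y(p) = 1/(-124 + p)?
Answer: 365502529/46 ≈ 7.9457e+6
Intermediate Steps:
Y(p) = 1/(3*(-124 + p))
N(148)/z(92) - 44891/Y(65) = √(48 + 148)/92 - 44891/(1/(3*(-124 + 65))) = √196*(1/92) - 44891/((⅓)/(-59)) = 14*(1/92) - 44891/((⅓)*(-1/59)) = 7/46 - 44891/(-1/177) = 7/46 - 44891*(-177) = 7/46 + 7945707 = 365502529/46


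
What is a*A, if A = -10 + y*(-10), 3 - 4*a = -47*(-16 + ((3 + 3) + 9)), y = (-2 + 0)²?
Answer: 550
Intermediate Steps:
y = 4 (y = (-2)² = 4)
a = -11 (a = ¾ - (-47)*(-16 + ((3 + 3) + 9))/4 = ¾ - (-47)*(-16 + (6 + 9))/4 = ¾ - (-47)*(-16 + 15)/4 = ¾ - (-47)*(-1)/4 = ¾ - ¼*47 = ¾ - 47/4 = -11)
A = -50 (A = -10 + 4*(-10) = -10 - 40 = -50)
a*A = -11*(-50) = 550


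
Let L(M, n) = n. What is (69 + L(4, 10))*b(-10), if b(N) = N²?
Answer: 7900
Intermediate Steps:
(69 + L(4, 10))*b(-10) = (69 + 10)*(-10)² = 79*100 = 7900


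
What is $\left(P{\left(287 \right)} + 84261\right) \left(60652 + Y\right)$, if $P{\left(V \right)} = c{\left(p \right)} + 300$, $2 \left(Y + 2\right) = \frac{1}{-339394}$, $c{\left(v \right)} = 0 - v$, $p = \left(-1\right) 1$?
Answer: $\frac{1740645018665919}{339394} \approx 5.1287 \cdot 10^{9}$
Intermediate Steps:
$p = -1$
$c{\left(v \right)} = - v$
$Y = - \frac{1357577}{678788}$ ($Y = -2 + \frac{1}{2 \left(-339394\right)} = -2 + \frac{1}{2} \left(- \frac{1}{339394}\right) = -2 - \frac{1}{678788} = - \frac{1357577}{678788} \approx -2.0$)
$P{\left(V \right)} = 301$ ($P{\left(V \right)} = \left(-1\right) \left(-1\right) + 300 = 1 + 300 = 301$)
$\left(P{\left(287 \right)} + 84261\right) \left(60652 + Y\right) = \left(301 + 84261\right) \left(60652 - \frac{1357577}{678788}\right) = 84562 \cdot \frac{41168492199}{678788} = \frac{1740645018665919}{339394}$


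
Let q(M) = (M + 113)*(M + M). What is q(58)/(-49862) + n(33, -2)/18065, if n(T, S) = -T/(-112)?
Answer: -20066068317/50442393680 ≈ -0.39780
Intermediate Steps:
q(M) = 2*M*(113 + M) (q(M) = (113 + M)*(2*M) = 2*M*(113 + M))
n(T, S) = T/112 (n(T, S) = -T*(-1)/112 = -(-1)*T/112 = T/112)
q(58)/(-49862) + n(33, -2)/18065 = (2*58*(113 + 58))/(-49862) + ((1/112)*33)/18065 = (2*58*171)*(-1/49862) + (33/112)*(1/18065) = 19836*(-1/49862) + 33/2023280 = -9918/24931 + 33/2023280 = -20066068317/50442393680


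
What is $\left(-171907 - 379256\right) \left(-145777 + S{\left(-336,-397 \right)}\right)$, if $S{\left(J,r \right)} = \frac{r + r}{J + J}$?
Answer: $\frac{8998778591675}{112} \approx 8.0346 \cdot 10^{10}$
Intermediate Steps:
$S{\left(J,r \right)} = \frac{r}{J}$ ($S{\left(J,r \right)} = \frac{2 r}{2 J} = 2 r \frac{1}{2 J} = \frac{r}{J}$)
$\left(-171907 - 379256\right) \left(-145777 + S{\left(-336,-397 \right)}\right) = \left(-171907 - 379256\right) \left(-145777 - \frac{397}{-336}\right) = - 551163 \left(-145777 - - \frac{397}{336}\right) = - 551163 \left(-145777 + \frac{397}{336}\right) = \left(-551163\right) \left(- \frac{48980675}{336}\right) = \frac{8998778591675}{112}$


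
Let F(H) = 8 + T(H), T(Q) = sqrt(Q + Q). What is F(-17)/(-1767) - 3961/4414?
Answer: -7034399/7799538 - I*sqrt(34)/1767 ≈ -0.9019 - 0.0032999*I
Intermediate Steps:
T(Q) = sqrt(2)*sqrt(Q) (T(Q) = sqrt(2*Q) = sqrt(2)*sqrt(Q))
F(H) = 8 + sqrt(2)*sqrt(H)
F(-17)/(-1767) - 3961/4414 = (8 + sqrt(2)*sqrt(-17))/(-1767) - 3961/4414 = (8 + sqrt(2)*(I*sqrt(17)))*(-1/1767) - 3961*1/4414 = (8 + I*sqrt(34))*(-1/1767) - 3961/4414 = (-8/1767 - I*sqrt(34)/1767) - 3961/4414 = -7034399/7799538 - I*sqrt(34)/1767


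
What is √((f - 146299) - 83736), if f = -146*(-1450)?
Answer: I*√18335 ≈ 135.41*I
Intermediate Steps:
f = 211700
√((f - 146299) - 83736) = √((211700 - 146299) - 83736) = √(65401 - 83736) = √(-18335) = I*√18335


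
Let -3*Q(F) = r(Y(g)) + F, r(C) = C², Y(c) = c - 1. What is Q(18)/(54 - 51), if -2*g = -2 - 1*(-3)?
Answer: -9/4 ≈ -2.2500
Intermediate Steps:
g = -½ (g = -(-2 - 1*(-3))/2 = -(-2 + 3)/2 = -½*1 = -½ ≈ -0.50000)
Y(c) = -1 + c
Q(F) = -¾ - F/3 (Q(F) = -((-1 - ½)² + F)/3 = -((-3/2)² + F)/3 = -(9/4 + F)/3 = -¾ - F/3)
Q(18)/(54 - 51) = (-¾ - ⅓*18)/(54 - 51) = (-¾ - 6)/3 = -27/4*⅓ = -9/4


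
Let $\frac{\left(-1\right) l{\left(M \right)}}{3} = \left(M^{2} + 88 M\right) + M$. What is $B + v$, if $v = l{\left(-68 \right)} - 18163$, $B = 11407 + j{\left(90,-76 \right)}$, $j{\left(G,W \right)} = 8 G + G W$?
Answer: $-8592$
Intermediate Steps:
$l{\left(M \right)} = - 267 M - 3 M^{2}$ ($l{\left(M \right)} = - 3 \left(\left(M^{2} + 88 M\right) + M\right) = - 3 \left(M^{2} + 89 M\right) = - 267 M - 3 M^{2}$)
$B = 5287$ ($B = 11407 + 90 \left(8 - 76\right) = 11407 + 90 \left(-68\right) = 11407 - 6120 = 5287$)
$v = -13879$ ($v = \left(-3\right) \left(-68\right) \left(89 - 68\right) - 18163 = \left(-3\right) \left(-68\right) 21 - 18163 = 4284 - 18163 = -13879$)
$B + v = 5287 - 13879 = -8592$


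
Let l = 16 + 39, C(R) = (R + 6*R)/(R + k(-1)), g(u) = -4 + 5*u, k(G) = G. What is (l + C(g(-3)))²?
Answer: 1520289/400 ≈ 3800.7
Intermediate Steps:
C(R) = 7*R/(-1 + R) (C(R) = (R + 6*R)/(R - 1) = (7*R)/(-1 + R) = 7*R/(-1 + R))
l = 55
(l + C(g(-3)))² = (55 + 7*(-4 + 5*(-3))/(-1 + (-4 + 5*(-3))))² = (55 + 7*(-4 - 15)/(-1 + (-4 - 15)))² = (55 + 7*(-19)/(-1 - 19))² = (55 + 7*(-19)/(-20))² = (55 + 7*(-19)*(-1/20))² = (55 + 133/20)² = (1233/20)² = 1520289/400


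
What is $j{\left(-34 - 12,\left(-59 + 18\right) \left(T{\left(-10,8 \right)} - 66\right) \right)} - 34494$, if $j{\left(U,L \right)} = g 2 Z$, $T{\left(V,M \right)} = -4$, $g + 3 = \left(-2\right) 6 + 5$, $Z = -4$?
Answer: $-34414$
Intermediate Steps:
$g = -10$ ($g = -3 + \left(\left(-2\right) 6 + 5\right) = -3 + \left(-12 + 5\right) = -3 - 7 = -10$)
$j{\left(U,L \right)} = 80$ ($j{\left(U,L \right)} = \left(-10\right) 2 \left(-4\right) = \left(-20\right) \left(-4\right) = 80$)
$j{\left(-34 - 12,\left(-59 + 18\right) \left(T{\left(-10,8 \right)} - 66\right) \right)} - 34494 = 80 - 34494 = -34414$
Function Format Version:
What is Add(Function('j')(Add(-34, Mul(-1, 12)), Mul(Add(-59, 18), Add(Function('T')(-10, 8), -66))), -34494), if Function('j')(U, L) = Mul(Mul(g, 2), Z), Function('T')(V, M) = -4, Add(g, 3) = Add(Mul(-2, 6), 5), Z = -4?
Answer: -34414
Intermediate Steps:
g = -10 (g = Add(-3, Add(Mul(-2, 6), 5)) = Add(-3, Add(-12, 5)) = Add(-3, -7) = -10)
Function('j')(U, L) = 80 (Function('j')(U, L) = Mul(Mul(-10, 2), -4) = Mul(-20, -4) = 80)
Add(Function('j')(Add(-34, Mul(-1, 12)), Mul(Add(-59, 18), Add(Function('T')(-10, 8), -66))), -34494) = Add(80, -34494) = -34414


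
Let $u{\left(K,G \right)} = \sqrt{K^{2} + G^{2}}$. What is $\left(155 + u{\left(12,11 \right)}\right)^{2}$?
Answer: $\left(155 + \sqrt{265}\right)^{2} \approx 29336.0$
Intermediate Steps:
$u{\left(K,G \right)} = \sqrt{G^{2} + K^{2}}$
$\left(155 + u{\left(12,11 \right)}\right)^{2} = \left(155 + \sqrt{11^{2} + 12^{2}}\right)^{2} = \left(155 + \sqrt{121 + 144}\right)^{2} = \left(155 + \sqrt{265}\right)^{2}$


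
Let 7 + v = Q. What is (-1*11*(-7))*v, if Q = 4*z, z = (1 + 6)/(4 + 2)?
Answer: -539/3 ≈ -179.67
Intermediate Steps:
z = 7/6 ≈ 1.1667
Q = 14/3 (Q = 4*(7/6) = 14/3 ≈ 4.6667)
v = -7/3 (v = -7 + 14/3 = -7/3 ≈ -2.3333)
(-1*11*(-7))*v = (-1*11*(-7))*(-7/3) = -11*(-7)*(-7/3) = 77*(-7/3) = -539/3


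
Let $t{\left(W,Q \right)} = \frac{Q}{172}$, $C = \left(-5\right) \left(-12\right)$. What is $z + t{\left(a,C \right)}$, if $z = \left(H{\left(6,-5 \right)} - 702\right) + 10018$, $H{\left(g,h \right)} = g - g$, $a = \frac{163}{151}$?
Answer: $\frac{400603}{43} \approx 9316.3$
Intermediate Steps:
$a = \frac{163}{151}$ ($a = 163 \cdot \frac{1}{151} = \frac{163}{151} \approx 1.0795$)
$H{\left(g,h \right)} = 0$
$C = 60$
$t{\left(W,Q \right)} = \frac{Q}{172}$ ($t{\left(W,Q \right)} = Q \frac{1}{172} = \frac{Q}{172}$)
$z = 9316$ ($z = \left(0 - 702\right) + 10018 = -702 + 10018 = 9316$)
$z + t{\left(a,C \right)} = 9316 + \frac{1}{172} \cdot 60 = 9316 + \frac{15}{43} = \frac{400603}{43}$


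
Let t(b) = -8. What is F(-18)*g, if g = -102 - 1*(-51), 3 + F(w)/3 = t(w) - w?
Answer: -1071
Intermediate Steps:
F(w) = -33 - 3*w (F(w) = -9 + 3*(-8 - w) = -9 + (-24 - 3*w) = -33 - 3*w)
g = -51 (g = -102 + 51 = -51)
F(-18)*g = (-33 - 3*(-18))*(-51) = (-33 + 54)*(-51) = 21*(-51) = -1071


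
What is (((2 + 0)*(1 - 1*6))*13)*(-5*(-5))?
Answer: -3250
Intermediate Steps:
(((2 + 0)*(1 - 1*6))*13)*(-5*(-5)) = ((2*(1 - 6))*13)*25 = ((2*(-5))*13)*25 = -10*13*25 = -130*25 = -3250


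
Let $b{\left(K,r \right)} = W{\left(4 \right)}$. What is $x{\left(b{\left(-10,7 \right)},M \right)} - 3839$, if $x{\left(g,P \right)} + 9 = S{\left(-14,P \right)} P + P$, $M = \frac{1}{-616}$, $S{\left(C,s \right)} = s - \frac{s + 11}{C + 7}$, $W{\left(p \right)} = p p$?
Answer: $- \frac{1277629737}{332024} \approx -3848.0$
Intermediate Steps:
$W{\left(p \right)} = p^{2}$
$b{\left(K,r \right)} = 16$ ($b{\left(K,r \right)} = 4^{2} = 16$)
$S{\left(C,s \right)} = s - \frac{11 + s}{7 + C}$
$M = - \frac{1}{616} \approx -0.0016234$
$x{\left(g,P \right)} = -9 + P + P \left(\frac{11}{7} + \frac{8 P}{7}\right)$ ($x{\left(g,P \right)} = -9 + \left(\frac{-11 + 6 P - 14 P}{7 - 14} P + P\right) = -9 + \left(\frac{-11 - 8 P}{-7} P + P\right) = -9 + \left(- \frac{-11 - 8 P}{7} P + P\right) = -9 + \left(\left(\frac{11}{7} + \frac{8 P}{7}\right) P + P\right) = -9 + \left(P \left(\frac{11}{7} + \frac{8 P}{7}\right) + P\right) = -9 + \left(P + P \left(\frac{11}{7} + \frac{8 P}{7}\right)\right) = -9 + P + P \left(\frac{11}{7} + \frac{8 P}{7}\right)$)
$x{\left(b{\left(-10,7 \right)},M \right)} - 3839 = \left(-9 + \frac{8 \left(- \frac{1}{616}\right)^{2}}{7} + \frac{18}{7} \left(- \frac{1}{616}\right)\right) - 3839 = \left(-9 + \frac{8}{7} \cdot \frac{1}{379456} - \frac{9}{2156}\right) - 3839 = \left(-9 + \frac{1}{332024} - \frac{9}{2156}\right) - 3839 = - \frac{2989601}{332024} - 3839 = - \frac{1277629737}{332024}$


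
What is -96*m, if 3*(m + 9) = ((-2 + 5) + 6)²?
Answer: -1728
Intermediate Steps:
m = 18 (m = -9 + ((-2 + 5) + 6)²/3 = -9 + (3 + 6)²/3 = -9 + (⅓)*9² = -9 + (⅓)*81 = -9 + 27 = 18)
-96*m = -96*18 = -1728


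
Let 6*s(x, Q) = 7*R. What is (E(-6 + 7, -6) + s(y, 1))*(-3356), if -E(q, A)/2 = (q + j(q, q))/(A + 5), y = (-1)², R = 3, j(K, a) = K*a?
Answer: -25170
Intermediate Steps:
y = 1
s(x, Q) = 7/2 (s(x, Q) = (7*3)/6 = (⅙)*21 = 7/2)
E(q, A) = -2*(q + q²)/(5 + A) (E(q, A) = -2*(q + q*q)/(A + 5) = -2*(q + q²)/(5 + A))
(E(-6 + 7, -6) + s(y, 1))*(-3356) = (2*(-6 + 7)*(-1 - (-6 + 7))/(5 - 6) + 7/2)*(-3356) = (2*1*(-1 - 1*1)/(-1) + 7/2)*(-3356) = (2*1*(-1)*(-1 - 1) + 7/2)*(-3356) = (2*1*(-1)*(-2) + 7/2)*(-3356) = (4 + 7/2)*(-3356) = (15/2)*(-3356) = -25170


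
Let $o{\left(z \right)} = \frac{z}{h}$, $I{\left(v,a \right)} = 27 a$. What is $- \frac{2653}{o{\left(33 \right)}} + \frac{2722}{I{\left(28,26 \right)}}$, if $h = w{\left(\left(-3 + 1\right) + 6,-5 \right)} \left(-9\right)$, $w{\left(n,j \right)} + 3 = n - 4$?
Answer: $- \frac{8365856}{3861} \approx -2166.8$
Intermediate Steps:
$w{\left(n,j \right)} = -7 + n$ ($w{\left(n,j \right)} = -3 + \left(n - 4\right) = -3 + \left(-4 + n\right) = -7 + n$)
$h = 27$ ($h = \left(-7 + \left(\left(-3 + 1\right) + 6\right)\right) \left(-9\right) = \left(-7 + \left(-2 + 6\right)\right) \left(-9\right) = \left(-7 + 4\right) \left(-9\right) = \left(-3\right) \left(-9\right) = 27$)
$o{\left(z \right)} = \frac{z}{27}$
$- \frac{2653}{o{\left(33 \right)}} + \frac{2722}{I{\left(28,26 \right)}} = - \frac{2653}{\frac{1}{27} \cdot 33} + \frac{2722}{27 \cdot 26} = - \frac{2653}{\frac{11}{9}} + \frac{2722}{702} = \left(-2653\right) \frac{9}{11} + 2722 \cdot \frac{1}{702} = - \frac{23877}{11} + \frac{1361}{351} = - \frac{8365856}{3861}$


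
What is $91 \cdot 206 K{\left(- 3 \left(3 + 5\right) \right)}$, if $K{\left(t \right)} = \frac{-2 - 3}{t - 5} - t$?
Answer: $\frac{13140946}{29} \approx 4.5314 \cdot 10^{5}$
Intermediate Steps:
$K{\left(t \right)} = - t - \frac{5}{-5 + t}$ ($K{\left(t \right)} = - \frac{5}{-5 + t} - t = - t - \frac{5}{-5 + t}$)
$91 \cdot 206 K{\left(- 3 \left(3 + 5\right) \right)} = 91 \cdot 206 \frac{-5 - \left(- 3 \left(3 + 5\right)\right)^{2} + 5 \left(- 3 \left(3 + 5\right)\right)}{-5 - 3 \left(3 + 5\right)} = 18746 \frac{-5 - \left(\left(-3\right) 8\right)^{2} + 5 \left(\left(-3\right) 8\right)}{-5 - 24} = 18746 \frac{-5 - \left(-24\right)^{2} + 5 \left(-24\right)}{-5 - 24} = 18746 \frac{-5 - 576 - 120}{-29} = 18746 \left(- \frac{-5 - 576 - 120}{29}\right) = 18746 \left(\left(- \frac{1}{29}\right) \left(-701\right)\right) = 18746 \cdot \frac{701}{29} = \frac{13140946}{29}$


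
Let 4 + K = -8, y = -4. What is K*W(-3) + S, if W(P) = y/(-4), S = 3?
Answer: -9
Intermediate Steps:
K = -12 (K = -4 - 8 = -12)
W(P) = 1 (W(P) = -4/(-4) = -4*(-¼) = 1)
K*W(-3) + S = -12*1 + 3 = -12 + 3 = -9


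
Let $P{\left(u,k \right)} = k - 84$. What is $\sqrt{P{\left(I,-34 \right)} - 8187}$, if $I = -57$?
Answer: $i \sqrt{8305} \approx 91.132 i$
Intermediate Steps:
$P{\left(u,k \right)} = -84 + k$
$\sqrt{P{\left(I,-34 \right)} - 8187} = \sqrt{\left(-84 - 34\right) - 8187} = \sqrt{-118 - 8187} = \sqrt{-8305} = i \sqrt{8305}$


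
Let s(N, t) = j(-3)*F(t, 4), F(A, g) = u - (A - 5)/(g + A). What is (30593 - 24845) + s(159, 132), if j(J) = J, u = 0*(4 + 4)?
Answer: 782109/136 ≈ 5750.8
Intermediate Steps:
u = 0 (u = 0*8 = 0)
F(A, g) = -(-5 + A)/(A + g) (F(A, g) = 0 - (A - 5)/(g + A) = 0 - (-5 + A)/(A + g) = -(-5 + A)/(A + g))
s(N, t) = -3*(5 - t)/(4 + t) (s(N, t) = -3*(5 - t)/(t + 4) = -3*(5 - t)/(4 + t))
(30593 - 24845) + s(159, 132) = (30593 - 24845) + 3*(-5 + 132)/(4 + 132) = 5748 + 3*127/136 = 5748 + 3*(1/136)*127 = 5748 + 381/136 = 782109/136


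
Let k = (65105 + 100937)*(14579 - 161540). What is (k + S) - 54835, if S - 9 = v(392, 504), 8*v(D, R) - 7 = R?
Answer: -195214024993/8 ≈ -2.4402e+10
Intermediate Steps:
v(D, R) = 7/8 + R/8
k = -24401698362 (k = 166042*(-146961) = -24401698362)
S = 583/8 (S = 9 + (7/8 + (⅛)*504) = 9 + (7/8 + 63) = 9 + 511/8 = 583/8 ≈ 72.875)
(k + S) - 54835 = (-24401698362 + 583/8) - 54835 = -195213586313/8 - 54835 = -195214024993/8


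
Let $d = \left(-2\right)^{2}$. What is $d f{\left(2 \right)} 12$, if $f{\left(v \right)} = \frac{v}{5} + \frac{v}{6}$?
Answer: $\frac{176}{5} \approx 35.2$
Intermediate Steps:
$f{\left(v \right)} = \frac{11 v}{30}$ ($f{\left(v \right)} = v \frac{1}{5} + v \frac{1}{6} = \frac{v}{5} + \frac{v}{6} = \frac{11 v}{30}$)
$d = 4$
$d f{\left(2 \right)} 12 = 4 \cdot \frac{11}{30} \cdot 2 \cdot 12 = 4 \cdot \frac{11}{15} \cdot 12 = \frac{44}{15} \cdot 12 = \frac{176}{5}$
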